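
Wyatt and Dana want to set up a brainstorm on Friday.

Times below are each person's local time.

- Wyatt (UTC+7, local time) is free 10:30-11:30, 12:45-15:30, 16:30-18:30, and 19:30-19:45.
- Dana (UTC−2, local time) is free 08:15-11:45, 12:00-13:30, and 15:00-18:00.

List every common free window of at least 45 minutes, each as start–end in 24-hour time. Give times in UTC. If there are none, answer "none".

10:15–11:30

Wyatt → UTC: 03:30–04:30, 05:45–08:30, 09:30–11:30, 12:30–12:45.
Dana → UTC: 10:15–13:45, 14:00–15:30, 17:00–20:00.
Wyatt ∩ Dana: 10:15–11:30, 12:30–12:45.
Windows ≥ 45 min: 10:15–11:30.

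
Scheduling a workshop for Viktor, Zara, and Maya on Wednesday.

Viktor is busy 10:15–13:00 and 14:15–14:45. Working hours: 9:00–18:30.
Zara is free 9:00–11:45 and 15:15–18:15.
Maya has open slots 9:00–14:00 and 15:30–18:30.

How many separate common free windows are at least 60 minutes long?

2

Viktor free within 09:00–18:30: 09:00–10:15, 13:00–14:15, 14:45–18:30.
Viktor ∩ Zara: 09:00–10:15, 15:15–18:15.
Viktor ∩ Zara ∩ Maya: 09:00–10:15, 15:30–18:15.
Windows ≥ 60 min: 09:00–10:15, 15:30–18:15.
That's 2 windows.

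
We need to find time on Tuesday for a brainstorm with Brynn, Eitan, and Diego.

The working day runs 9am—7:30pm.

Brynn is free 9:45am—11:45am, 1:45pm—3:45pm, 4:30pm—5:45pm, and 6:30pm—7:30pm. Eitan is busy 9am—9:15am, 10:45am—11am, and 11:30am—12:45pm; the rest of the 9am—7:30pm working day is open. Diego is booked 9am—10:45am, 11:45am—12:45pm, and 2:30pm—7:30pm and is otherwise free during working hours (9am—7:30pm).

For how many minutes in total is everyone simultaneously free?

Eitan free within 09:00–19:30: 09:15–10:45, 11:00–11:30, 12:45–19:30.
Diego free within 09:00–19:30: 10:45–11:45, 12:45–14:30.
Brynn ∩ Eitan: 09:45–10:45, 11:00–11:30, 13:45–15:45, 16:30–17:45, 18:30–19:30.
Brynn ∩ Eitan ∩ Diego: 11:00–11:30, 13:45–14:30.
Total common minutes: 30 + 45 = 75.

75 minutes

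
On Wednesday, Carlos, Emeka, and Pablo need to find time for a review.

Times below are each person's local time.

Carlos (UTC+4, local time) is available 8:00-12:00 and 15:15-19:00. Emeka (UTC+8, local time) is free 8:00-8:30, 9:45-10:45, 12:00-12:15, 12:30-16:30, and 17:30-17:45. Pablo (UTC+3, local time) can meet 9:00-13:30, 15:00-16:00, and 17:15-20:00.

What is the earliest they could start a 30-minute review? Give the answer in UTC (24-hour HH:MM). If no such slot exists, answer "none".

06:00

Carlos → UTC: 04:00–08:00, 11:15–15:00.
Emeka → UTC: 00:00–00:30, 01:45–02:45, 04:00–04:15, 04:30–08:30, 09:30–09:45.
Pablo → UTC: 06:00–10:30, 12:00–13:00, 14:15–17:00.
Carlos ∩ Emeka: 04:00–04:15, 04:30–08:00.
Carlos ∩ Emeka ∩ Pablo: 06:00–08:00.
Windows ≥ 30 min: 06:00–08:00.
Earliest such window starts at 06:00.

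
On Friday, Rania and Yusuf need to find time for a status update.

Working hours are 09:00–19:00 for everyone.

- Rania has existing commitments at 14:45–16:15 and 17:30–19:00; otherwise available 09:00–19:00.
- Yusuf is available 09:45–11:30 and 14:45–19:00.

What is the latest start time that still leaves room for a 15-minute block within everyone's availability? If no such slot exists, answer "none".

Rania free within 09:00–19:00: 09:00–14:45, 16:15–17:30.
Rania ∩ Yusuf: 09:45–11:30, 16:15–17:30.
Windows ≥ 15 min: 09:45–11:30, 16:15–17:30.
Latest start in the last window 16:15–17:30 is 17:30 − 15 min = 17:15.

17:15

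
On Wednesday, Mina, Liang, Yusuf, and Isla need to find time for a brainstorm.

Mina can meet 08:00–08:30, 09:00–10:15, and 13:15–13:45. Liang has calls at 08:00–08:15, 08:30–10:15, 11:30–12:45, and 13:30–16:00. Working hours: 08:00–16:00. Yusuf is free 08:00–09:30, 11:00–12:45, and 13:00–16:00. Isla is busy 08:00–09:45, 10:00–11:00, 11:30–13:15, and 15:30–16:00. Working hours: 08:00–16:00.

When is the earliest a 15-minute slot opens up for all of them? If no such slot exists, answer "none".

13:15

Liang free within 08:00–16:00: 08:15–08:30, 10:15–11:30, 12:45–13:30.
Isla free within 08:00–16:00: 09:45–10:00, 11:00–11:30, 13:15–15:30.
Mina ∩ Liang: 08:15–08:30, 13:15–13:30.
Mina ∩ Liang ∩ Yusuf: 08:15–08:30, 13:15–13:30.
Mina ∩ Liang ∩ Yusuf ∩ Isla: 13:15–13:30.
Windows ≥ 15 min: 13:15–13:30.
Earliest such window starts at 13:15.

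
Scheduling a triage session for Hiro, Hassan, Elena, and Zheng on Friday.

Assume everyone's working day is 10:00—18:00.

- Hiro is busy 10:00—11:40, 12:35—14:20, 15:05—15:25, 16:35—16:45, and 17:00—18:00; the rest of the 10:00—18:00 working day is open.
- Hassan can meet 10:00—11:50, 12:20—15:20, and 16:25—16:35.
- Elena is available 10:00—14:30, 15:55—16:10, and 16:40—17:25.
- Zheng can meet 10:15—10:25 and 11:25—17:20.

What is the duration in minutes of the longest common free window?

15 minutes

Hiro free within 10:00–18:00: 11:40–12:35, 14:20–15:05, 15:25–16:35, 16:45–17:00.
Hiro ∩ Hassan: 11:40–11:50, 12:20–12:35, 14:20–15:05, 16:25–16:35.
Hiro ∩ Hassan ∩ Elena: 11:40–11:50, 12:20–12:35, 14:20–14:30.
Hiro ∩ Hassan ∩ Elena ∩ Zheng: 11:40–11:50, 12:20–12:35, 14:20–14:30.
Common window lengths: 10, 15, 10 min; longest is 15.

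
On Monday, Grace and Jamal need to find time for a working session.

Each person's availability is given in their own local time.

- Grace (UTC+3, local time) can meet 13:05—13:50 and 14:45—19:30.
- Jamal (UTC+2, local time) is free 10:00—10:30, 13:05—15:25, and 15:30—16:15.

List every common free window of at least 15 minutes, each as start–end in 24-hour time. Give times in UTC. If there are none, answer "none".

11:45–13:25, 13:30–14:15

Grace → UTC: 10:05–10:50, 11:45–16:30.
Jamal → UTC: 08:00–08:30, 11:05–13:25, 13:30–14:15.
Grace ∩ Jamal: 11:45–13:25, 13:30–14:15.
Windows ≥ 15 min: 11:45–13:25, 13:30–14:15.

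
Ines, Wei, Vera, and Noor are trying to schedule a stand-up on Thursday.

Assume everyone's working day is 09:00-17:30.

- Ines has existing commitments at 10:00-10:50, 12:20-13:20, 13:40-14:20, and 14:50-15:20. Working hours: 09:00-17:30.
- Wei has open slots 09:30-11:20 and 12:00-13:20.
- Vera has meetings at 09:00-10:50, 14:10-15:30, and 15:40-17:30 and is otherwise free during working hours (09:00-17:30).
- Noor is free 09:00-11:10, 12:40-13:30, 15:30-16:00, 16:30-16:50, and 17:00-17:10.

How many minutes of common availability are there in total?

Ines free within 09:00–17:30: 09:00–10:00, 10:50–12:20, 13:20–13:40, 14:20–14:50, 15:20–17:30.
Vera free within 09:00–17:30: 10:50–14:10, 15:30–15:40.
Ines ∩ Wei: 09:30–10:00, 10:50–11:20, 12:00–12:20.
Ines ∩ Wei ∩ Vera: 10:50–11:20, 12:00–12:20.
Ines ∩ Wei ∩ Vera ∩ Noor: 10:50–11:10.
Total common minutes: 20.

20 minutes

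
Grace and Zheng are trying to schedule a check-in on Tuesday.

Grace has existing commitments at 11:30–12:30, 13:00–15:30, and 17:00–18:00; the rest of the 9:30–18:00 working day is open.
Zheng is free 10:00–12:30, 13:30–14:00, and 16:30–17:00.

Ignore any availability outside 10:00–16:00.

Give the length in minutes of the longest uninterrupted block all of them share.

Grace free within 09:30–18:00: 09:30–11:30, 12:30–13:00, 15:30–17:00.
Grace ∩ Zheng: 10:00–11:30, 16:30–17:00.
Restricted to 10:00–16:00: 10:00–11:30.
Single common window of 90 minutes.

90 minutes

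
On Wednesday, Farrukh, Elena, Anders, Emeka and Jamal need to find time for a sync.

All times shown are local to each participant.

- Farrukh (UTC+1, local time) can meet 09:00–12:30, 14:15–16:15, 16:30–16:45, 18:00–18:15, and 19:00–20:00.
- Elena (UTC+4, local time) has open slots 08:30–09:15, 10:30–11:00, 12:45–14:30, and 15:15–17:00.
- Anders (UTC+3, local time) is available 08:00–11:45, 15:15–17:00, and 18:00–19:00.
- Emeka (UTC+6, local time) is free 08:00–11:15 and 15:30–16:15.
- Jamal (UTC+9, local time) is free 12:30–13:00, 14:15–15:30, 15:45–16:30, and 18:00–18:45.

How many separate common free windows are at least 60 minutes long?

Farrukh → UTC: 08:00–11:30, 13:15–15:15, 15:30–15:45, 17:00–17:15, 18:00–19:00.
Elena → UTC: 04:30–05:15, 06:30–07:00, 08:45–10:30, 11:15–13:00.
Anders → UTC: 05:00–08:45, 12:15–14:00, 15:00–16:00.
Emeka → UTC: 02:00–05:15, 09:30–10:15.
Jamal → UTC: 03:30–04:00, 05:15–06:30, 06:45–07:30, 09:00–09:45.
Farrukh ∩ Elena: 08:45–10:30, 11:15–11:30.
Farrukh ∩ Elena ∩ Anders: (none).
Farrukh ∩ Elena ∩ Anders ∩ Emeka: (none).
Farrukh ∩ Elena ∩ Anders ∩ Emeka ∩ Jamal: (none).
Windows ≥ 60 min: (none).
That's 0 windows.

0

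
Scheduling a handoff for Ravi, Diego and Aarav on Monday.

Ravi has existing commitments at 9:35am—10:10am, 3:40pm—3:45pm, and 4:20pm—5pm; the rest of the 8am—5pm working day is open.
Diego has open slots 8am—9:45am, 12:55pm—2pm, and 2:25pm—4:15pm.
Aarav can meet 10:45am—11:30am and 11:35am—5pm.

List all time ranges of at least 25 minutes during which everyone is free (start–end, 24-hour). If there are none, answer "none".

12:55–14:00, 14:25–15:40, 15:45–16:15

Ravi free within 08:00–17:00: 08:00–09:35, 10:10–15:40, 15:45–16:20.
Ravi ∩ Diego: 08:00–09:35, 12:55–14:00, 14:25–15:40, 15:45–16:15.
Ravi ∩ Diego ∩ Aarav: 12:55–14:00, 14:25–15:40, 15:45–16:15.
Windows ≥ 25 min: 12:55–14:00, 14:25–15:40, 15:45–16:15.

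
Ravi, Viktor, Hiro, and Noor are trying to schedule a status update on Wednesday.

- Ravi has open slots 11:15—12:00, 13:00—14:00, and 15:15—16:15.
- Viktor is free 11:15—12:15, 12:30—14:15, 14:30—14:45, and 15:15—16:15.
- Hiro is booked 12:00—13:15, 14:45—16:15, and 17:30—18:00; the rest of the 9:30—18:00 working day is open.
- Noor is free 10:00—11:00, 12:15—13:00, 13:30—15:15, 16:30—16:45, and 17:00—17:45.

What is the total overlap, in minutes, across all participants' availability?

30 minutes

Hiro free within 09:30–18:00: 09:30–12:00, 13:15–14:45, 16:15–17:30.
Ravi ∩ Viktor: 11:15–12:00, 13:00–14:00, 15:15–16:15.
Ravi ∩ Viktor ∩ Hiro: 11:15–12:00, 13:15–14:00.
Ravi ∩ Viktor ∩ Hiro ∩ Noor: 13:30–14:00.
Total common minutes: 30.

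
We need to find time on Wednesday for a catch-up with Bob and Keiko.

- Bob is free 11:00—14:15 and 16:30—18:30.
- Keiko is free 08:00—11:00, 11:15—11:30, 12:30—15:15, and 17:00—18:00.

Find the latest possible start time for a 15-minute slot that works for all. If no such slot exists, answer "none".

17:45

Bob ∩ Keiko: 11:15–11:30, 12:30–14:15, 17:00–18:00.
Windows ≥ 15 min: 11:15–11:30, 12:30–14:15, 17:00–18:00.
Latest start in the last window 17:00–18:00 is 18:00 − 15 min = 17:45.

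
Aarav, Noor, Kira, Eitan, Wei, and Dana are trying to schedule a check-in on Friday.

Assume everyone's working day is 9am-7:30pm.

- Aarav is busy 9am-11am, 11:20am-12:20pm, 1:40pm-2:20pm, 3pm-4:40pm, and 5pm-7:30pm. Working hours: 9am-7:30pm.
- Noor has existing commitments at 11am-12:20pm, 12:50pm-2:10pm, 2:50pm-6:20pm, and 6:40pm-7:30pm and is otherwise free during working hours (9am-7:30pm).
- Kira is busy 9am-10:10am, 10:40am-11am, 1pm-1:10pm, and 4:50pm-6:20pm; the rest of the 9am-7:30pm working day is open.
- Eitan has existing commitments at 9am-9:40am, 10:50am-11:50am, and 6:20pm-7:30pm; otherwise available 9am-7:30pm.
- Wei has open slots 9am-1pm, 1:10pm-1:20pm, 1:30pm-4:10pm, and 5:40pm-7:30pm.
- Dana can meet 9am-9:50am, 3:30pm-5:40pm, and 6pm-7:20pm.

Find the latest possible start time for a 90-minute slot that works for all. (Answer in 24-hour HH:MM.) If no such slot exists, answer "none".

none

Aarav free within 09:00–19:30: 11:00–11:20, 12:20–13:40, 14:20–15:00, 16:40–17:00.
Noor free within 09:00–19:30: 09:00–11:00, 12:20–12:50, 14:10–14:50, 18:20–18:40.
Kira free within 09:00–19:30: 10:10–10:40, 11:00–13:00, 13:10–16:50, 18:20–19:30.
Eitan free within 09:00–19:30: 09:40–10:50, 11:50–18:20.
Aarav ∩ Noor: 12:20–12:50, 14:20–14:50.
Aarav ∩ Noor ∩ Kira: 12:20–12:50, 14:20–14:50.
Aarav ∩ Noor ∩ Kira ∩ Eitan: 12:20–12:50, 14:20–14:50.
Aarav ∩ Noor ∩ Kira ∩ Eitan ∩ Wei: 12:20–12:50, 14:20–14:50.
Aarav ∩ Noor ∩ Kira ∩ Eitan ∩ Wei ∩ Dana: (none).
Windows ≥ 90 min: (none).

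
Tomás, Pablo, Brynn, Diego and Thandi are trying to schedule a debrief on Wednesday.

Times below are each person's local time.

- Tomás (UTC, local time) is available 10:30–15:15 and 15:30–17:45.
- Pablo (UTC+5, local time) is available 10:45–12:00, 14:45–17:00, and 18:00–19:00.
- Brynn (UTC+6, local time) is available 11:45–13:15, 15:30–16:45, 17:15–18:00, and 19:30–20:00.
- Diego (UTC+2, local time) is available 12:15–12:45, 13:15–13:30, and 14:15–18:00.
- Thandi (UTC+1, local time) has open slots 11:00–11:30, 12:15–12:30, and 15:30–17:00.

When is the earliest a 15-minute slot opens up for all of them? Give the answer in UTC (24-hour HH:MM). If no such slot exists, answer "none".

Tomás → UTC: 10:30–15:15, 15:30–17:45.
Pablo → UTC: 05:45–07:00, 09:45–12:00, 13:00–14:00.
Brynn → UTC: 05:45–07:15, 09:30–10:45, 11:15–12:00, 13:30–14:00.
Diego → UTC: 10:15–10:45, 11:15–11:30, 12:15–16:00.
Thandi → UTC: 10:00–10:30, 11:15–11:30, 14:30–16:00.
Tomás ∩ Pablo: 10:30–12:00, 13:00–14:00.
Tomás ∩ Pablo ∩ Brynn: 10:30–10:45, 11:15–12:00, 13:30–14:00.
Tomás ∩ Pablo ∩ Brynn ∩ Diego: 10:30–10:45, 11:15–11:30, 13:30–14:00.
Tomás ∩ Pablo ∩ Brynn ∩ Diego ∩ Thandi: 11:15–11:30.
Windows ≥ 15 min: 11:15–11:30.
Earliest such window starts at 11:15.

11:15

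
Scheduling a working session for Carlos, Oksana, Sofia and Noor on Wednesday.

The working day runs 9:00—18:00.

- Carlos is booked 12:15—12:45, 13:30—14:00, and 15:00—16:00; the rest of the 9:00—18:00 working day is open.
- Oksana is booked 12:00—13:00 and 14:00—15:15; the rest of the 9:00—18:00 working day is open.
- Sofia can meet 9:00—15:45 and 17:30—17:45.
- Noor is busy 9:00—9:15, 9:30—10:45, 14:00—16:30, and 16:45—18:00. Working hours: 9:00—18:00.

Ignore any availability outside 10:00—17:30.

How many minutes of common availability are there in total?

Carlos free within 09:00–18:00: 09:00–12:15, 12:45–13:30, 14:00–15:00, 16:00–18:00.
Oksana free within 09:00–18:00: 09:00–12:00, 13:00–14:00, 15:15–18:00.
Noor free within 09:00–18:00: 09:15–09:30, 10:45–14:00, 16:30–16:45.
Carlos ∩ Oksana: 09:00–12:00, 13:00–13:30, 16:00–18:00.
Carlos ∩ Oksana ∩ Sofia: 09:00–12:00, 13:00–13:30, 17:30–17:45.
Carlos ∩ Oksana ∩ Sofia ∩ Noor: 09:15–09:30, 10:45–12:00, 13:00–13:30.
Restricted to 10:00–17:30: 10:45–12:00, 13:00–13:30.
Total common minutes: 75 + 30 = 105.

105 minutes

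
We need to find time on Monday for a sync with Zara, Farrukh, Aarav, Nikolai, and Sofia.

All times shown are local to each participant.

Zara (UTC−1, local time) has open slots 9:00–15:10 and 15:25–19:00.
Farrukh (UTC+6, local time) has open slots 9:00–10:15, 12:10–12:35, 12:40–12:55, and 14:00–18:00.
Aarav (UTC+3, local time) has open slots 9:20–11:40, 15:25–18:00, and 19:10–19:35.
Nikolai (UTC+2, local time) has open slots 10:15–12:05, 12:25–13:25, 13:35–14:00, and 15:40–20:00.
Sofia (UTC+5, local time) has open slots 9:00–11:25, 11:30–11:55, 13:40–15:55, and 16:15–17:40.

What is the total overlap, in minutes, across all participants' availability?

Zara → UTC: 10:00–16:10, 16:25–20:00.
Farrukh → UTC: 03:00–04:15, 06:10–06:35, 06:40–06:55, 08:00–12:00.
Aarav → UTC: 06:20–08:40, 12:25–15:00, 16:10–16:35.
Nikolai → UTC: 08:15–10:05, 10:25–11:25, 11:35–12:00, 13:40–18:00.
Sofia → UTC: 04:00–06:25, 06:30–06:55, 08:40–10:55, 11:15–12:40.
Zara ∩ Farrukh: 10:00–12:00.
Zara ∩ Farrukh ∩ Aarav: (none).
Zara ∩ Farrukh ∩ Aarav ∩ Nikolai: (none).
Zara ∩ Farrukh ∩ Aarav ∩ Nikolai ∩ Sofia: (none).
Total common minutes: 0.

0 minutes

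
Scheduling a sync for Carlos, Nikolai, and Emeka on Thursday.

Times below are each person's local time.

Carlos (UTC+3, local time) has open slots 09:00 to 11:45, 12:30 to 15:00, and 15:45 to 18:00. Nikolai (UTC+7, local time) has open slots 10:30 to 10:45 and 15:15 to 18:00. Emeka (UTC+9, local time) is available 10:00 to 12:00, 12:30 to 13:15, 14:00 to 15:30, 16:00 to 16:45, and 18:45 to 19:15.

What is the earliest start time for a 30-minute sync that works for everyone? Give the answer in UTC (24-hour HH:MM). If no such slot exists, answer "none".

09:45

Carlos → UTC: 06:00–08:45, 09:30–12:00, 12:45–15:00.
Nikolai → UTC: 03:30–03:45, 08:15–11:00.
Emeka → UTC: 01:00–03:00, 03:30–04:15, 05:00–06:30, 07:00–07:45, 09:45–10:15.
Carlos ∩ Nikolai: 08:15–08:45, 09:30–11:00.
Carlos ∩ Nikolai ∩ Emeka: 09:45–10:15.
Windows ≥ 30 min: 09:45–10:15.
Earliest such window starts at 09:45.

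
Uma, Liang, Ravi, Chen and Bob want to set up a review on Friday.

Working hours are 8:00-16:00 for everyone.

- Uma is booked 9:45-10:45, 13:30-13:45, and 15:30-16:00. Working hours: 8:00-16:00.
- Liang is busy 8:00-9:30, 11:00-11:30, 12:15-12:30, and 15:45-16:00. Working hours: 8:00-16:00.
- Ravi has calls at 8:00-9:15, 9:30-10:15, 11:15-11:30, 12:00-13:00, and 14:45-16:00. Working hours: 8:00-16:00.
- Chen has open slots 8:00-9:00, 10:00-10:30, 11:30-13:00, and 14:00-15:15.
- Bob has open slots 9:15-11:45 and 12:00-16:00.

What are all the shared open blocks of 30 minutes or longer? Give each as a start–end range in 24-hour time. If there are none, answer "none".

Uma free within 08:00–16:00: 08:00–09:45, 10:45–13:30, 13:45–15:30.
Liang free within 08:00–16:00: 09:30–11:00, 11:30–12:15, 12:30–15:45.
Ravi free within 08:00–16:00: 09:15–09:30, 10:15–11:15, 11:30–12:00, 13:00–14:45.
Uma ∩ Liang: 09:30–09:45, 10:45–11:00, 11:30–12:15, 12:30–13:30, 13:45–15:30.
Uma ∩ Liang ∩ Ravi: 10:45–11:00, 11:30–12:00, 13:00–13:30, 13:45–14:45.
Uma ∩ Liang ∩ Ravi ∩ Chen: 11:30–12:00, 14:00–14:45.
Uma ∩ Liang ∩ Ravi ∩ Chen ∩ Bob: 11:30–11:45, 14:00–14:45.
Windows ≥ 30 min: 14:00–14:45.

14:00–14:45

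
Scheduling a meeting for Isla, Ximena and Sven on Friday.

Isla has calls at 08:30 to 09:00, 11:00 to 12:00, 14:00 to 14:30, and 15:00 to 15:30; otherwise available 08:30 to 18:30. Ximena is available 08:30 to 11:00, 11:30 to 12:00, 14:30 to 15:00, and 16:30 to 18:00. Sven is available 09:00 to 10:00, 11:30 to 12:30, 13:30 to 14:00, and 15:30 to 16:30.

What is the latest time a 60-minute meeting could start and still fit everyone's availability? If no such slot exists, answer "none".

09:00

Isla free within 08:30–18:30: 09:00–11:00, 12:00–14:00, 14:30–15:00, 15:30–18:30.
Isla ∩ Ximena: 09:00–11:00, 14:30–15:00, 16:30–18:00.
Isla ∩ Ximena ∩ Sven: 09:00–10:00.
Windows ≥ 60 min: 09:00–10:00.
Latest start in the last window 09:00–10:00 is 10:00 − 60 min = 09:00.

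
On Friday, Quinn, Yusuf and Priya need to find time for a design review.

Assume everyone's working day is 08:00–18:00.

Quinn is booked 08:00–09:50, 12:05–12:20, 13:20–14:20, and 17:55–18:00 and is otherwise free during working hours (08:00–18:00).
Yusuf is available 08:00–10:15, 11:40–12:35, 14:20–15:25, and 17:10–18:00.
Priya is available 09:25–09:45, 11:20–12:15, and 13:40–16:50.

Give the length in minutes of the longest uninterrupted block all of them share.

65 minutes

Quinn free within 08:00–18:00: 09:50–12:05, 12:20–13:20, 14:20–17:55.
Quinn ∩ Yusuf: 09:50–10:15, 11:40–12:05, 12:20–12:35, 14:20–15:25, 17:10–17:55.
Quinn ∩ Yusuf ∩ Priya: 11:40–12:05, 14:20–15:25.
Common window lengths: 25, 65 min; longest is 65.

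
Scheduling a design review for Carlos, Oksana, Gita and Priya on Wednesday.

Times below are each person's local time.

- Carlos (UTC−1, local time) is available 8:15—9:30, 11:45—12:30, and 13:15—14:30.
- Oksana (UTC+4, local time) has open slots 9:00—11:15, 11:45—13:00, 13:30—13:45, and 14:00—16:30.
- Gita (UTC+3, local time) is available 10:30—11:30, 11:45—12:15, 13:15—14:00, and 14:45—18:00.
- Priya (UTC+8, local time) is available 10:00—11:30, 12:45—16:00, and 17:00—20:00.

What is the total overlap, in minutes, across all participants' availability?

Carlos → UTC: 09:15–10:30, 12:45–13:30, 14:15–15:30.
Oksana → UTC: 05:00–07:15, 07:45–09:00, 09:30–09:45, 10:00–12:30.
Gita → UTC: 07:30–08:30, 08:45–09:15, 10:15–11:00, 11:45–15:00.
Priya → UTC: 02:00–03:30, 04:45–08:00, 09:00–12:00.
Carlos ∩ Oksana: 09:30–09:45, 10:00–10:30.
Carlos ∩ Oksana ∩ Gita: 10:15–10:30.
Carlos ∩ Oksana ∩ Gita ∩ Priya: 10:15–10:30.
Total common minutes: 15.

15 minutes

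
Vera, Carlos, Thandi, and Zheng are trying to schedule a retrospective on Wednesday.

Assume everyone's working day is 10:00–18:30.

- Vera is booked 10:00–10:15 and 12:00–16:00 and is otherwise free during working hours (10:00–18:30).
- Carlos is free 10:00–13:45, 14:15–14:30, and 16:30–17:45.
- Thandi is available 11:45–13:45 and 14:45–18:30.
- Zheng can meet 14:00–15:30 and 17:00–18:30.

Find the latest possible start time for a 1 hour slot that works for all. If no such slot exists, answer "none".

Vera free within 10:00–18:30: 10:15–12:00, 16:00–18:30.
Vera ∩ Carlos: 10:15–12:00, 16:30–17:45.
Vera ∩ Carlos ∩ Thandi: 11:45–12:00, 16:30–17:45.
Vera ∩ Carlos ∩ Thandi ∩ Zheng: 17:00–17:45.
Windows ≥ 60 min: (none).

none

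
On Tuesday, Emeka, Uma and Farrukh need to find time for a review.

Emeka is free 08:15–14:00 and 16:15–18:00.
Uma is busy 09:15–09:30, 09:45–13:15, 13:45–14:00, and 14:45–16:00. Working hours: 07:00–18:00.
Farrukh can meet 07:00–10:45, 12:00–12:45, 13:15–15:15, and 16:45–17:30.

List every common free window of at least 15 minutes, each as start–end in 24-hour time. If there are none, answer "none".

08:15–09:15, 09:30–09:45, 13:15–13:45, 16:45–17:30

Uma free within 07:00–18:00: 07:00–09:15, 09:30–09:45, 13:15–13:45, 14:00–14:45, 16:00–18:00.
Emeka ∩ Uma: 08:15–09:15, 09:30–09:45, 13:15–13:45, 16:15–18:00.
Emeka ∩ Uma ∩ Farrukh: 08:15–09:15, 09:30–09:45, 13:15–13:45, 16:45–17:30.
Windows ≥ 15 min: 08:15–09:15, 09:30–09:45, 13:15–13:45, 16:45–17:30.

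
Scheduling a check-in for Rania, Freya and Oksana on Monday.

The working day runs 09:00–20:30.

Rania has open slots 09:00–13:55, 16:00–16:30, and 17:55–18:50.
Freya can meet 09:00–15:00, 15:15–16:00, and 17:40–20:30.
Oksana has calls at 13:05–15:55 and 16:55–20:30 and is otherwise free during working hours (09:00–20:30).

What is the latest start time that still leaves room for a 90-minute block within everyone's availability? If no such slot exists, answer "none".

Oksana free within 09:00–20:30: 09:00–13:05, 15:55–16:55.
Rania ∩ Freya: 09:00–13:55, 17:55–18:50.
Rania ∩ Freya ∩ Oksana: 09:00–13:05.
Windows ≥ 90 min: 09:00–13:05.
Latest start in the last window 09:00–13:05 is 13:05 − 90 min = 11:35.

11:35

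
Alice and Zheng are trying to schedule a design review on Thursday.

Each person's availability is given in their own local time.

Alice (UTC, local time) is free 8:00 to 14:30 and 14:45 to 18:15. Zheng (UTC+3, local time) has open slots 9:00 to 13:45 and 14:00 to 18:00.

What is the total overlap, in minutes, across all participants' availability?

390 minutes

Alice → UTC: 08:00–14:30, 14:45–18:15.
Zheng → UTC: 06:00–10:45, 11:00–15:00.
Alice ∩ Zheng: 08:00–10:45, 11:00–14:30, 14:45–15:00.
Total common minutes: 165 + 210 + 15 = 390.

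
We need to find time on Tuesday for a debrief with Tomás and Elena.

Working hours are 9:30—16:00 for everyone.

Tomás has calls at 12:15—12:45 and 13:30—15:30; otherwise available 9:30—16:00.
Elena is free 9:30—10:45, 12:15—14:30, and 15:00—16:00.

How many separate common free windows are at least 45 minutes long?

2

Tomás free within 09:30–16:00: 09:30–12:15, 12:45–13:30, 15:30–16:00.
Tomás ∩ Elena: 09:30–10:45, 12:45–13:30, 15:30–16:00.
Windows ≥ 45 min: 09:30–10:45, 12:45–13:30.
That's 2 windows.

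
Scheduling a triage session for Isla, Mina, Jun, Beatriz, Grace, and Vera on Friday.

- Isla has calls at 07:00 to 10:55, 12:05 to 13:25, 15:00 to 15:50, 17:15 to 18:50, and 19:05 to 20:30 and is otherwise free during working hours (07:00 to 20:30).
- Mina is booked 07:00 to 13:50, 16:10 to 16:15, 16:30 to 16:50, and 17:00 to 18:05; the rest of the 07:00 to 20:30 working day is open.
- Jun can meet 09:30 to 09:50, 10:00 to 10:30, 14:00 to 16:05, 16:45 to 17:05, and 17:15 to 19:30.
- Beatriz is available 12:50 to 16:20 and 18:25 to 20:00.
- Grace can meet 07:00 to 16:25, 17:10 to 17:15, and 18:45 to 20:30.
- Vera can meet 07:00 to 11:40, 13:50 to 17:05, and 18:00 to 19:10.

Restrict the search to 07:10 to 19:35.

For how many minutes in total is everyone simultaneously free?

Isla free within 07:00–20:30: 10:55–12:05, 13:25–15:00, 15:50–17:15, 18:50–19:05.
Mina free within 07:00–20:30: 13:50–16:10, 16:15–16:30, 16:50–17:00, 18:05–20:30.
Isla ∩ Mina: 13:50–15:00, 15:50–16:10, 16:15–16:30, 16:50–17:00, 18:50–19:05.
Isla ∩ Mina ∩ Jun: 14:00–15:00, 15:50–16:05, 16:50–17:00, 18:50–19:05.
Isla ∩ Mina ∩ Jun ∩ Beatriz: 14:00–15:00, 15:50–16:05, 18:50–19:05.
Isla ∩ Mina ∩ Jun ∩ Beatriz ∩ Grace: 14:00–15:00, 15:50–16:05, 18:50–19:05.
Isla ∩ Mina ∩ Jun ∩ Beatriz ∩ Grace ∩ Vera: 14:00–15:00, 15:50–16:05, 18:50–19:05.
Restricted to 07:10–19:35: 14:00–15:00, 15:50–16:05, 18:50–19:05.
Total common minutes: 60 + 15 + 15 = 90.

90 minutes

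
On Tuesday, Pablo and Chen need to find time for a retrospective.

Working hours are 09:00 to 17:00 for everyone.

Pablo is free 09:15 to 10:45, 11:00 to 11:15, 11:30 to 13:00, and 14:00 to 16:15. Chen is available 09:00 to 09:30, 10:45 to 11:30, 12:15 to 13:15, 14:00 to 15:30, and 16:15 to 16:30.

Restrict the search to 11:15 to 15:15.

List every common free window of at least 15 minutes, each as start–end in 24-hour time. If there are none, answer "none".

12:15–13:00, 14:00–15:15

Pablo ∩ Chen: 09:15–09:30, 11:00–11:15, 12:15–13:00, 14:00–15:30.
Restricted to 11:15–15:15: 12:15–13:00, 14:00–15:15.
Windows ≥ 15 min: 12:15–13:00, 14:00–15:15.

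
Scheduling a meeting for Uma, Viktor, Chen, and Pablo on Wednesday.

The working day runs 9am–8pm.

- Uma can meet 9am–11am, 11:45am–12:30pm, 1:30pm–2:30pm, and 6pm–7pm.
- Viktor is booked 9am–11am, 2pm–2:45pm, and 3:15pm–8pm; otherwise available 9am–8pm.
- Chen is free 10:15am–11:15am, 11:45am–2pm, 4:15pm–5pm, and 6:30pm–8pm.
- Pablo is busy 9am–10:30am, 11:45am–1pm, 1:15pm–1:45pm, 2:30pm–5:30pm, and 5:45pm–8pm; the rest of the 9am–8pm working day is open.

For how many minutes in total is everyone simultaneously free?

15 minutes

Viktor free within 09:00–20:00: 11:00–14:00, 14:45–15:15.
Pablo free within 09:00–20:00: 10:30–11:45, 13:00–13:15, 13:45–14:30, 17:30–17:45.
Uma ∩ Viktor: 11:45–12:30, 13:30–14:00.
Uma ∩ Viktor ∩ Chen: 11:45–12:30, 13:30–14:00.
Uma ∩ Viktor ∩ Chen ∩ Pablo: 13:45–14:00.
Total common minutes: 15.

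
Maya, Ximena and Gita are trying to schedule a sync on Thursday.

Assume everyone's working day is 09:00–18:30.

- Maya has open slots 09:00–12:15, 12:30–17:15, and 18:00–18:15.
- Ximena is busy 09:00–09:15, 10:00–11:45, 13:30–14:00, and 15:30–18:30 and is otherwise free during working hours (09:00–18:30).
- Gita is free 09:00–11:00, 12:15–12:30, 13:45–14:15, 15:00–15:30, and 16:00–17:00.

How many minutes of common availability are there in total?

Ximena free within 09:00–18:30: 09:15–10:00, 11:45–13:30, 14:00–15:30.
Maya ∩ Ximena: 09:15–10:00, 11:45–12:15, 12:30–13:30, 14:00–15:30.
Maya ∩ Ximena ∩ Gita: 09:15–10:00, 14:00–14:15, 15:00–15:30.
Total common minutes: 45 + 15 + 30 = 90.

90 minutes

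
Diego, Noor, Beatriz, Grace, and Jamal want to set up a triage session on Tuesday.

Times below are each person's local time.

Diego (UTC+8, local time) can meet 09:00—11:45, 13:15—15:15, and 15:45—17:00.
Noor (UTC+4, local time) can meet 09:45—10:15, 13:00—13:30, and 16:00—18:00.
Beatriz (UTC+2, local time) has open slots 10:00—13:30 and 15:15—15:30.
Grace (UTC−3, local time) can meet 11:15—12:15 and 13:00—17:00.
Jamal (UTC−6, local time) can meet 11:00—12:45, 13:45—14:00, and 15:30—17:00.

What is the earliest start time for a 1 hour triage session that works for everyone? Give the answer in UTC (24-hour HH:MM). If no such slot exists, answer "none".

Diego → UTC: 01:00–03:45, 05:15–07:15, 07:45–09:00.
Noor → UTC: 05:45–06:15, 09:00–09:30, 12:00–14:00.
Beatriz → UTC: 08:00–11:30, 13:15–13:30.
Grace → UTC: 14:15–15:15, 16:00–20:00.
Jamal → UTC: 17:00–18:45, 19:45–20:00, 21:30–23:00.
Diego ∩ Noor: 05:45–06:15.
Diego ∩ Noor ∩ Beatriz: (none).
Diego ∩ Noor ∩ Beatriz ∩ Grace: (none).
Diego ∩ Noor ∩ Beatriz ∩ Grace ∩ Jamal: (none).
Windows ≥ 60 min: (none).

none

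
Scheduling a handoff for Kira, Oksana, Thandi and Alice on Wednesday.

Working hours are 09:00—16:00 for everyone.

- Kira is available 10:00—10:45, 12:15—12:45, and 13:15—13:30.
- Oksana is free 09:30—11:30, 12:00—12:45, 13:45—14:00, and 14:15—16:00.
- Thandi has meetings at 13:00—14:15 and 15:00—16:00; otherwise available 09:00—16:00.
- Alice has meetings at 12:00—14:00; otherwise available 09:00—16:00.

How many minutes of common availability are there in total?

Thandi free within 09:00–16:00: 09:00–13:00, 14:15–15:00.
Alice free within 09:00–16:00: 09:00–12:00, 14:00–16:00.
Kira ∩ Oksana: 10:00–10:45, 12:15–12:45.
Kira ∩ Oksana ∩ Thandi: 10:00–10:45, 12:15–12:45.
Kira ∩ Oksana ∩ Thandi ∩ Alice: 10:00–10:45.
Total common minutes: 45.

45 minutes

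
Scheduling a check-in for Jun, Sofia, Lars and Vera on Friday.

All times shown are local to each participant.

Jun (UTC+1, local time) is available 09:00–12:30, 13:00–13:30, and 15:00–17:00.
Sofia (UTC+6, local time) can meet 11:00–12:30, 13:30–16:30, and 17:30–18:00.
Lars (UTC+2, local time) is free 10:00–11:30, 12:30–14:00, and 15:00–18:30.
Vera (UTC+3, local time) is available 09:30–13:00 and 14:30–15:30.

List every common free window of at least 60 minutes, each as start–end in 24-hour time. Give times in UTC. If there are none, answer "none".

08:00–09:30

Jun → UTC: 08:00–11:30, 12:00–12:30, 14:00–16:00.
Sofia → UTC: 05:00–06:30, 07:30–10:30, 11:30–12:00.
Lars → UTC: 08:00–09:30, 10:30–12:00, 13:00–16:30.
Vera → UTC: 06:30–10:00, 11:30–12:30.
Jun ∩ Sofia: 08:00–10:30.
Jun ∩ Sofia ∩ Lars: 08:00–09:30.
Jun ∩ Sofia ∩ Lars ∩ Vera: 08:00–09:30.
Windows ≥ 60 min: 08:00–09:30.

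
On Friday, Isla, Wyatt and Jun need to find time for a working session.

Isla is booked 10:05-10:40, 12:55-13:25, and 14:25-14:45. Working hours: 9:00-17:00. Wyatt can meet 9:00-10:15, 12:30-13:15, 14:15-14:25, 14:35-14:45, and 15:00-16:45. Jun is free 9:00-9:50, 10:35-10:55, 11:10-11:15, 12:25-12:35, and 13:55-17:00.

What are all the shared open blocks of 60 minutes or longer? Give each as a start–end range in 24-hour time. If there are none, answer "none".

15:00–16:45

Isla free within 09:00–17:00: 09:00–10:05, 10:40–12:55, 13:25–14:25, 14:45–17:00.
Isla ∩ Wyatt: 09:00–10:05, 12:30–12:55, 14:15–14:25, 15:00–16:45.
Isla ∩ Wyatt ∩ Jun: 09:00–09:50, 12:30–12:35, 14:15–14:25, 15:00–16:45.
Windows ≥ 60 min: 15:00–16:45.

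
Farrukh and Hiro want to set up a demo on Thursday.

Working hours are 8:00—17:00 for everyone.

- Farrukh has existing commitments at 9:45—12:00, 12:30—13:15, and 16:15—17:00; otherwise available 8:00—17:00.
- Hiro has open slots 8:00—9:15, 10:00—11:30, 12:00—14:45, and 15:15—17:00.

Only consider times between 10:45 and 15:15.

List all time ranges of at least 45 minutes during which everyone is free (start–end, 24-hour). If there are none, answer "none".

Farrukh free within 08:00–17:00: 08:00–09:45, 12:00–12:30, 13:15–16:15.
Farrukh ∩ Hiro: 08:00–09:15, 12:00–12:30, 13:15–14:45, 15:15–16:15.
Restricted to 10:45–15:15: 12:00–12:30, 13:15–14:45.
Windows ≥ 45 min: 13:15–14:45.

13:15–14:45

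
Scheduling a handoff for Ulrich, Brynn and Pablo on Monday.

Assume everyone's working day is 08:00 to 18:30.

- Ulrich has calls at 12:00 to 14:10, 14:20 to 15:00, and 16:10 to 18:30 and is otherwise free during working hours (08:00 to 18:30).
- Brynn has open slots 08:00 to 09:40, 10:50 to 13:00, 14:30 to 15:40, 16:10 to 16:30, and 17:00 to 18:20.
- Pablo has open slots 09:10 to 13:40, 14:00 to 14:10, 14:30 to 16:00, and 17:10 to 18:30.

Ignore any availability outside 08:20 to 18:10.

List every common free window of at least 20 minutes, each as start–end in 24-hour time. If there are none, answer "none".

Ulrich free within 08:00–18:30: 08:00–12:00, 14:10–14:20, 15:00–16:10.
Ulrich ∩ Brynn: 08:00–09:40, 10:50–12:00, 15:00–15:40.
Ulrich ∩ Brynn ∩ Pablo: 09:10–09:40, 10:50–12:00, 15:00–15:40.
Restricted to 08:20–18:10: 09:10–09:40, 10:50–12:00, 15:00–15:40.
Windows ≥ 20 min: 09:10–09:40, 10:50–12:00, 15:00–15:40.

09:10–09:40, 10:50–12:00, 15:00–15:40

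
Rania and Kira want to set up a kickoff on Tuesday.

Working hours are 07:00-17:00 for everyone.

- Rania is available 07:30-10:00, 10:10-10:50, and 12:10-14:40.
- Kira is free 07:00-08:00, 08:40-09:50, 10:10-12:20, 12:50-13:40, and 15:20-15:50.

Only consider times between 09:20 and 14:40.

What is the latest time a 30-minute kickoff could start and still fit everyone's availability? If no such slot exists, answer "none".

13:10

Rania ∩ Kira: 07:30–08:00, 08:40–09:50, 10:10–10:50, 12:10–12:20, 12:50–13:40.
Restricted to 09:20–14:40: 09:20–09:50, 10:10–10:50, 12:10–12:20, 12:50–13:40.
Windows ≥ 30 min: 09:20–09:50, 10:10–10:50, 12:50–13:40.
Latest start in the last window 12:50–13:40 is 13:40 − 30 min = 13:10.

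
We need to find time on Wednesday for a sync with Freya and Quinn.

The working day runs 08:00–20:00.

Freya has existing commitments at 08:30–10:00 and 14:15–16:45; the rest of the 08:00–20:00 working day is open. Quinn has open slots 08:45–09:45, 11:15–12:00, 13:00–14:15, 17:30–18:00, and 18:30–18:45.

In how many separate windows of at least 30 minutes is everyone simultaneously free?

3

Freya free within 08:00–20:00: 08:00–08:30, 10:00–14:15, 16:45–20:00.
Freya ∩ Quinn: 11:15–12:00, 13:00–14:15, 17:30–18:00, 18:30–18:45.
Windows ≥ 30 min: 11:15–12:00, 13:00–14:15, 17:30–18:00.
That's 3 windows.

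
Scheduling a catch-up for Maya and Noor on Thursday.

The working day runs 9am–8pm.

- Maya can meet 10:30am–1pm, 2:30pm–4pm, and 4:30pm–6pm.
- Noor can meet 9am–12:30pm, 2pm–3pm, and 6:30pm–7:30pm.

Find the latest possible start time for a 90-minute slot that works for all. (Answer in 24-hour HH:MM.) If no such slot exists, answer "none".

11:00

Maya ∩ Noor: 10:30–12:30, 14:30–15:00.
Windows ≥ 90 min: 10:30–12:30.
Latest start in the last window 10:30–12:30 is 12:30 − 90 min = 11:00.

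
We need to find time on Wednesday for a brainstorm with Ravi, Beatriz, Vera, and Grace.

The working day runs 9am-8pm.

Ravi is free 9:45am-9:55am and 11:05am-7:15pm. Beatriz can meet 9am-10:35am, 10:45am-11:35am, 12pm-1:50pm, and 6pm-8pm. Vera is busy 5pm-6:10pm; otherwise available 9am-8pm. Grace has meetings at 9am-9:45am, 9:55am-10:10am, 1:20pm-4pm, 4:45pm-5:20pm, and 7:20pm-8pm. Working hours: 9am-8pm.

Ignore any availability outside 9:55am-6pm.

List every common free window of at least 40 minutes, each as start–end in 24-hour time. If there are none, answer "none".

12:00–13:20

Vera free within 09:00–20:00: 09:00–17:00, 18:10–20:00.
Grace free within 09:00–20:00: 09:45–09:55, 10:10–13:20, 16:00–16:45, 17:20–19:20.
Ravi ∩ Beatriz: 09:45–09:55, 11:05–11:35, 12:00–13:50, 18:00–19:15.
Ravi ∩ Beatriz ∩ Vera: 09:45–09:55, 11:05–11:35, 12:00–13:50, 18:10–19:15.
Ravi ∩ Beatriz ∩ Vera ∩ Grace: 09:45–09:55, 11:05–11:35, 12:00–13:20, 18:10–19:15.
Restricted to 09:55–18:00: 11:05–11:35, 12:00–13:20.
Windows ≥ 40 min: 12:00–13:20.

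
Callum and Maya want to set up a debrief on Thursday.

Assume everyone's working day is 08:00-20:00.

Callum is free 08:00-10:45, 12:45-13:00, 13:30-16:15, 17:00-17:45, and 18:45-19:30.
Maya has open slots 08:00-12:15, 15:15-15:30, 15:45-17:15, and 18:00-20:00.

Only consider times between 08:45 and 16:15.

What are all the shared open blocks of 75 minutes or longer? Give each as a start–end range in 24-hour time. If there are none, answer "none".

08:45–10:45

Callum ∩ Maya: 08:00–10:45, 15:15–15:30, 15:45–16:15, 17:00–17:15, 18:45–19:30.
Restricted to 08:45–16:15: 08:45–10:45, 15:15–15:30, 15:45–16:15.
Windows ≥ 75 min: 08:45–10:45.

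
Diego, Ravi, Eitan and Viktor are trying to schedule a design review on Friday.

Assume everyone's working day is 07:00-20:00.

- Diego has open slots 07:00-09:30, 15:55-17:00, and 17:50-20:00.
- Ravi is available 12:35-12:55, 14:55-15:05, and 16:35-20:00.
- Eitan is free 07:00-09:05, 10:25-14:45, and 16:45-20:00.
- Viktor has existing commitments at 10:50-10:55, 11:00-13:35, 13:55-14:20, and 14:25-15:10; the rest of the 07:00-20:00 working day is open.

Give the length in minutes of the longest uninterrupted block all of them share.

Viktor free within 07:00–20:00: 07:00–10:50, 10:55–11:00, 13:35–13:55, 14:20–14:25, 15:10–20:00.
Diego ∩ Ravi: 16:35–17:00, 17:50–20:00.
Diego ∩ Ravi ∩ Eitan: 16:45–17:00, 17:50–20:00.
Diego ∩ Ravi ∩ Eitan ∩ Viktor: 16:45–17:00, 17:50–20:00.
Common window lengths: 15, 130 min; longest is 130.

130 minutes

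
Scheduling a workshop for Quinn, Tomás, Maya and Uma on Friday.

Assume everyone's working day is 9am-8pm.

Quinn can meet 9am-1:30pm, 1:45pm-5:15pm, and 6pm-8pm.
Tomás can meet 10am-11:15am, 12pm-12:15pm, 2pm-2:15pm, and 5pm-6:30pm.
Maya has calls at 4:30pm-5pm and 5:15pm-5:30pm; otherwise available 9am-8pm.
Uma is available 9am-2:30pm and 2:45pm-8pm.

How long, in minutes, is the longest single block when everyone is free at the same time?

Maya free within 09:00–20:00: 09:00–16:30, 17:00–17:15, 17:30–20:00.
Quinn ∩ Tomás: 10:00–11:15, 12:00–12:15, 14:00–14:15, 17:00–17:15, 18:00–18:30.
Quinn ∩ Tomás ∩ Maya: 10:00–11:15, 12:00–12:15, 14:00–14:15, 17:00–17:15, 18:00–18:30.
Quinn ∩ Tomás ∩ Maya ∩ Uma: 10:00–11:15, 12:00–12:15, 14:00–14:15, 17:00–17:15, 18:00–18:30.
Common window lengths: 75, 15, 15, 15, 30 min; longest is 75.

75 minutes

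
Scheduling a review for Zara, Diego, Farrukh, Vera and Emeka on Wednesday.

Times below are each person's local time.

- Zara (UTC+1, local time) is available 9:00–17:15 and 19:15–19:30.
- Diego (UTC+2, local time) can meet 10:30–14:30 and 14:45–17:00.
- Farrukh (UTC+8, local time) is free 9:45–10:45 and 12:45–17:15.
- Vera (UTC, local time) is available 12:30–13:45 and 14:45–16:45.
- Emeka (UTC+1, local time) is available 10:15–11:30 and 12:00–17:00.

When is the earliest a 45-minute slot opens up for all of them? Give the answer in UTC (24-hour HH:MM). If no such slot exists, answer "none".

Zara → UTC: 08:00–16:15, 18:15–18:30.
Diego → UTC: 08:30–12:30, 12:45–15:00.
Farrukh → UTC: 01:45–02:45, 04:45–09:15.
Vera → UTC: 12:30–13:45, 14:45–16:45.
Emeka → UTC: 09:15–10:30, 11:00–16:00.
Zara ∩ Diego: 08:30–12:30, 12:45–15:00.
Zara ∩ Diego ∩ Farrukh: 08:30–09:15.
Zara ∩ Diego ∩ Farrukh ∩ Vera: (none).
Zara ∩ Diego ∩ Farrukh ∩ Vera ∩ Emeka: (none).
Windows ≥ 45 min: (none).

none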